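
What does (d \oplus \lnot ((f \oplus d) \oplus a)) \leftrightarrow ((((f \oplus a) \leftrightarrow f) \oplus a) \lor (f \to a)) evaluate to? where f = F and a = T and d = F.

f \oplus d = F \oplus F = F
(f \oplus d) \oplus a = F \oplus T = T
\lnot ((f \oplus d) \oplus a) = \lnot T = F
d \oplus \lnot ((f \oplus d) \oplus a) = F \oplus F = F
f \oplus a = F \oplus T = T
(f \oplus a) \leftrightarrow f = T \leftrightarrow F = F
((f \oplus a) \leftrightarrow f) \oplus a = F \oplus T = T
f \to a = F \to T = T
(((f \oplus a) \leftrightarrow f) \oplus a) \lor (f \to a) = T \lor T = T
(d \oplus \lnot ((f \oplus d) \oplus a)) \leftrightarrow ((((f \oplus a) \leftrightarrow f) \oplus a) \lor (f \to a)) = F \leftrightarrow T = F

F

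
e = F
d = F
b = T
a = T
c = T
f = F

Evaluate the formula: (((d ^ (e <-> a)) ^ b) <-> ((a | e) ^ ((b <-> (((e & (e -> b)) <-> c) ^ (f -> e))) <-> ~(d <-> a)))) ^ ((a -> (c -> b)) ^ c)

Substituting e=F, d=F, b=T, a=T, c=T, f=F:
e <-> a = F <-> T = F
d ^ (e <-> a) = F ^ F = F
(d ^ (e <-> a)) ^ b = F ^ T = T
a | e = T | F = T
e -> b = F -> T = T
e & (e -> b) = F & T = F
(e & (e -> b)) <-> c = F <-> T = F
f -> e = F -> F = T
((e & (e -> b)) <-> c) ^ (f -> e) = F ^ T = T
b <-> (((e & (e -> b)) <-> c) ^ (f -> e)) = T <-> T = T
d <-> a = F <-> T = F
~(d <-> a) = ~F = T
(b <-> (((e & (e -> b)) <-> c) ^ (f -> e))) <-> ~(d <-> a) = T <-> T = T
(a | e) ^ ((b <-> (((e & (e -> b)) <-> c) ^ (f -> e))) <-> ~(d <-> a)) = T ^ T = F
((d ^ (e <-> a)) ^ b) <-> ((a | e) ^ ((b <-> (((e & (e -> b)) <-> c) ^ (f -> e))) <-> ~(d <-> a))) = T <-> F = F
c -> b = T -> T = T
a -> (c -> b) = T -> T = T
(a -> (c -> b)) ^ c = T ^ T = F
(((d ^ (e <-> a)) ^ b) <-> ((a | e) ^ ((b <-> (((e & (e -> b)) <-> c) ^ (f -> e))) <-> ~(d <-> a)))) ^ ((a -> (c -> b)) ^ c) = F ^ F = F

F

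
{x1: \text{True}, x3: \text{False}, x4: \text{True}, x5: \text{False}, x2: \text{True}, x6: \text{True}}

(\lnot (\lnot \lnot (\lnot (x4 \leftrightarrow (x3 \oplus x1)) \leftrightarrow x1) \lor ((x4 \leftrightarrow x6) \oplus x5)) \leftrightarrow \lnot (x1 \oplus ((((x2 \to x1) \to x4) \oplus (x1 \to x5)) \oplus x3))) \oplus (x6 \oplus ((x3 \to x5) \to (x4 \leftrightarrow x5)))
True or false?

\text{True}

x3 \oplus x1 = \text{False} \oplus \text{True} = \text{True}
x4 \leftrightarrow (x3 \oplus x1) = \text{True} \leftrightarrow \text{True} = \text{True}
\lnot (x4 \leftrightarrow (x3 \oplus x1)) = \lnot \text{True} = \text{False}
\lnot (x4 \leftrightarrow (x3 \oplus x1)) \leftrightarrow x1 = \text{False} \leftrightarrow \text{True} = \text{False}
\lnot (\lnot (x4 \leftrightarrow (x3 \oplus x1)) \leftrightarrow x1) = \lnot \text{False} = \text{True}
\lnot \lnot (\lnot (x4 \leftrightarrow (x3 \oplus x1)) \leftrightarrow x1) = \lnot \text{True} = \text{False}
x4 \leftrightarrow x6 = \text{True} \leftrightarrow \text{True} = \text{True}
(x4 \leftrightarrow x6) \oplus x5 = \text{True} \oplus \text{False} = \text{True}
\lnot \lnot (\lnot (x4 \leftrightarrow (x3 \oplus x1)) \leftrightarrow x1) \lor ((x4 \leftrightarrow x6) \oplus x5) = \text{False} \lor \text{True} = \text{True}
\lnot (\lnot \lnot (\lnot (x4 \leftrightarrow (x3 \oplus x1)) \leftrightarrow x1) \lor ((x4 \leftrightarrow x6) \oplus x5)) = \lnot \text{True} = \text{False}
x2 \to x1 = \text{True} \to \text{True} = \text{True}
(x2 \to x1) \to x4 = \text{True} \to \text{True} = \text{True}
x1 \to x5 = \text{True} \to \text{False} = \text{False}
((x2 \to x1) \to x4) \oplus (x1 \to x5) = \text{True} \oplus \text{False} = \text{True}
(((x2 \to x1) \to x4) \oplus (x1 \to x5)) \oplus x3 = \text{True} \oplus \text{False} = \text{True}
x1 \oplus ((((x2 \to x1) \to x4) \oplus (x1 \to x5)) \oplus x3) = \text{True} \oplus \text{True} = \text{False}
\lnot (x1 \oplus ((((x2 \to x1) \to x4) \oplus (x1 \to x5)) \oplus x3)) = \lnot \text{False} = \text{True}
\lnot (\lnot \lnot (\lnot (x4 \leftrightarrow (x3 \oplus x1)) \leftrightarrow x1) \lor ((x4 \leftrightarrow x6) \oplus x5)) \leftrightarrow \lnot (x1 \oplus ((((x2 \to x1) \to x4) \oplus (x1 \to x5)) \oplus x3)) = \text{False} \leftrightarrow \text{True} = \text{False}
x3 \to x5 = \text{False} \to \text{False} = \text{True}
x4 \leftrightarrow x5 = \text{True} \leftrightarrow \text{False} = \text{False}
(x3 \to x5) \to (x4 \leftrightarrow x5) = \text{True} \to \text{False} = \text{False}
x6 \oplus ((x3 \to x5) \to (x4 \leftrightarrow x5)) = \text{True} \oplus \text{False} = \text{True}
(\lnot (\lnot \lnot (\lnot (x4 \leftrightarrow (x3 \oplus x1)) \leftrightarrow x1) \lor ((x4 \leftrightarrow x6) \oplus x5)) \leftrightarrow \lnot (x1 \oplus ((((x2 \to x1) \to x4) \oplus (x1 \to x5)) \oplus x3))) \oplus (x6 \oplus ((x3 \to x5) \to (x4 \leftrightarrow x5))) = \text{False} \oplus \text{True} = \text{True}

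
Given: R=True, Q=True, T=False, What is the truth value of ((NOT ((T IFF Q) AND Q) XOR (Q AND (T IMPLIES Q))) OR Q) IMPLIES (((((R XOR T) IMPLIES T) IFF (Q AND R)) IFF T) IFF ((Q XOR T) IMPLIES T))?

Substituting R=True, Q=True, T=False:
T IFF Q = False IFF True = False
(T IFF Q) AND Q = False AND True = False
NOT ((T IFF Q) AND Q) = NOT False = True
T IMPLIES Q = False IMPLIES True = True
Q AND (T IMPLIES Q) = True AND True = True
NOT ((T IFF Q) AND Q) XOR (Q AND (T IMPLIES Q)) = True XOR True = False
(NOT ((T IFF Q) AND Q) XOR (Q AND (T IMPLIES Q))) OR Q = False OR True = True
R XOR T = True XOR False = True
(R XOR T) IMPLIES T = True IMPLIES False = False
Q AND R = True AND True = True
((R XOR T) IMPLIES T) IFF (Q AND R) = False IFF True = False
(((R XOR T) IMPLIES T) IFF (Q AND R)) IFF T = False IFF False = True
Q XOR T = True XOR False = True
(Q XOR T) IMPLIES T = True IMPLIES False = False
((((R XOR T) IMPLIES T) IFF (Q AND R)) IFF T) IFF ((Q XOR T) IMPLIES T) = True IFF False = False
((NOT ((T IFF Q) AND Q) XOR (Q AND (T IMPLIES Q))) OR Q) IMPLIES (((((R XOR T) IMPLIES T) IFF (Q AND R)) IFF T) IFF ((Q XOR T) IMPLIES T)) = True IMPLIES False = False

False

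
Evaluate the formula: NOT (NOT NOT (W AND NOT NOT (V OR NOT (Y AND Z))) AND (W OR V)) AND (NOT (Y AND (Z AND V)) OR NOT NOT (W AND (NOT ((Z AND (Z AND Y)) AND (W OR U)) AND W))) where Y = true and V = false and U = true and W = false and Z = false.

true

Substituting Y=true, V=false, U=true, W=false, Z=false:
Y AND Z = true AND false = false
NOT (Y AND Z) = NOT false = true
V OR NOT (Y AND Z) = false OR true = true
NOT (V OR NOT (Y AND Z)) = NOT true = false
NOT NOT (V OR NOT (Y AND Z)) = NOT false = true
W AND NOT NOT (V OR NOT (Y AND Z)) = false AND true = false
NOT (W AND NOT NOT (V OR NOT (Y AND Z))) = NOT false = true
NOT NOT (W AND NOT NOT (V OR NOT (Y AND Z))) = NOT true = false
W OR V = false OR false = false
NOT NOT (W AND NOT NOT (V OR NOT (Y AND Z))) AND (W OR V) = false AND false = false
NOT (NOT NOT (W AND NOT NOT (V OR NOT (Y AND Z))) AND (W OR V)) = NOT false = true
Z AND V = false AND false = false
Y AND (Z AND V) = true AND false = false
NOT (Y AND (Z AND V)) = NOT false = true
Z AND Y = false AND true = false
Z AND (Z AND Y) = false AND false = false
W OR U = false OR true = true
(Z AND (Z AND Y)) AND (W OR U) = false AND true = false
NOT ((Z AND (Z AND Y)) AND (W OR U)) = NOT false = true
NOT ((Z AND (Z AND Y)) AND (W OR U)) AND W = true AND false = false
W AND (NOT ((Z AND (Z AND Y)) AND (W OR U)) AND W) = false AND false = false
NOT (W AND (NOT ((Z AND (Z AND Y)) AND (W OR U)) AND W)) = NOT false = true
NOT NOT (W AND (NOT ((Z AND (Z AND Y)) AND (W OR U)) AND W)) = NOT true = false
NOT (Y AND (Z AND V)) OR NOT NOT (W AND (NOT ((Z AND (Z AND Y)) AND (W OR U)) AND W)) = true OR false = true
NOT (NOT NOT (W AND NOT NOT (V OR NOT (Y AND Z))) AND (W OR V)) AND (NOT (Y AND (Z AND V)) OR NOT NOT (W AND (NOT ((Z AND (Z AND Y)) AND (W OR U)) AND W))) = true AND true = true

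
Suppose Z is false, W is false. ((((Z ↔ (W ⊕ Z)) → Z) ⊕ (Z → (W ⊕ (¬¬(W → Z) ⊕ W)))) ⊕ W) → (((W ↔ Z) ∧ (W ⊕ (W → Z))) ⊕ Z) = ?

T

W ⊕ Z = F ⊕ F = F
Z ↔ (W ⊕ Z) = F ↔ F = T
(Z ↔ (W ⊕ Z)) → Z = T → F = F
W → Z = F → F = T
¬(W → Z) = ¬T = F
¬¬(W → Z) = ¬F = T
¬¬(W → Z) ⊕ W = T ⊕ F = T
W ⊕ (¬¬(W → Z) ⊕ W) = F ⊕ T = T
Z → (W ⊕ (¬¬(W → Z) ⊕ W)) = F → T = T
((Z ↔ (W ⊕ Z)) → Z) ⊕ (Z → (W ⊕ (¬¬(W → Z) ⊕ W))) = F ⊕ T = T
(((Z ↔ (W ⊕ Z)) → Z) ⊕ (Z → (W ⊕ (¬¬(W → Z) ⊕ W)))) ⊕ W = T ⊕ F = T
W ↔ Z = F ↔ F = T
W → Z = F → F = T
W ⊕ (W → Z) = F ⊕ T = T
(W ↔ Z) ∧ (W ⊕ (W → Z)) = T ∧ T = T
((W ↔ Z) ∧ (W ⊕ (W → Z))) ⊕ Z = T ⊕ F = T
((((Z ↔ (W ⊕ Z)) → Z) ⊕ (Z → (W ⊕ (¬¬(W → Z) ⊕ W)))) ⊕ W) → (((W ↔ Z) ∧ (W ⊕ (W → Z))) ⊕ Z) = T → T = T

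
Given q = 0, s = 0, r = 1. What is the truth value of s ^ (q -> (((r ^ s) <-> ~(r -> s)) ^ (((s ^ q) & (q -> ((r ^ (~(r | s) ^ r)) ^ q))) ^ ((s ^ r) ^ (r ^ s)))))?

r ^ s = 1 ^ 0 = 1
r -> s = 1 -> 0 = 0
~(r -> s) = ~0 = 1
(r ^ s) <-> ~(r -> s) = 1 <-> 1 = 1
s ^ q = 0 ^ 0 = 0
r | s = 1 | 0 = 1
~(r | s) = ~1 = 0
~(r | s) ^ r = 0 ^ 1 = 1
r ^ (~(r | s) ^ r) = 1 ^ 1 = 0
(r ^ (~(r | s) ^ r)) ^ q = 0 ^ 0 = 0
q -> ((r ^ (~(r | s) ^ r)) ^ q) = 0 -> 0 = 1
(s ^ q) & (q -> ((r ^ (~(r | s) ^ r)) ^ q)) = 0 & 1 = 0
s ^ r = 0 ^ 1 = 1
r ^ s = 1 ^ 0 = 1
(s ^ r) ^ (r ^ s) = 1 ^ 1 = 0
((s ^ q) & (q -> ((r ^ (~(r | s) ^ r)) ^ q))) ^ ((s ^ r) ^ (r ^ s)) = 0 ^ 0 = 0
((r ^ s) <-> ~(r -> s)) ^ (((s ^ q) & (q -> ((r ^ (~(r | s) ^ r)) ^ q))) ^ ((s ^ r) ^ (r ^ s))) = 1 ^ 0 = 1
q -> (((r ^ s) <-> ~(r -> s)) ^ (((s ^ q) & (q -> ((r ^ (~(r | s) ^ r)) ^ q))) ^ ((s ^ r) ^ (r ^ s)))) = 0 -> 1 = 1
s ^ (q -> (((r ^ s) <-> ~(r -> s)) ^ (((s ^ q) & (q -> ((r ^ (~(r | s) ^ r)) ^ q))) ^ ((s ^ r) ^ (r ^ s))))) = 0 ^ 1 = 1

1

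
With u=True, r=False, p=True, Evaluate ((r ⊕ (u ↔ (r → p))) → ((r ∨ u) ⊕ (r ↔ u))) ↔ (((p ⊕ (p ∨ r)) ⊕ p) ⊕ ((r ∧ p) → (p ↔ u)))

Substituting u=True, r=False, p=True:
r → p = False → True = True
u ↔ (r → p) = True ↔ True = True
r ⊕ (u ↔ (r → p)) = False ⊕ True = True
r ∨ u = False ∨ True = True
r ↔ u = False ↔ True = False
(r ∨ u) ⊕ (r ↔ u) = True ⊕ False = True
(r ⊕ (u ↔ (r → p))) → ((r ∨ u) ⊕ (r ↔ u)) = True → True = True
p ∨ r = True ∨ False = True
p ⊕ (p ∨ r) = True ⊕ True = False
(p ⊕ (p ∨ r)) ⊕ p = False ⊕ True = True
r ∧ p = False ∧ True = False
p ↔ u = True ↔ True = True
(r ∧ p) → (p ↔ u) = False → True = True
((p ⊕ (p ∨ r)) ⊕ p) ⊕ ((r ∧ p) → (p ↔ u)) = True ⊕ True = False
((r ⊕ (u ↔ (r → p))) → ((r ∨ u) ⊕ (r ↔ u))) ↔ (((p ⊕ (p ∨ r)) ⊕ p) ⊕ ((r ∧ p) → (p ↔ u))) = True ↔ False = False

False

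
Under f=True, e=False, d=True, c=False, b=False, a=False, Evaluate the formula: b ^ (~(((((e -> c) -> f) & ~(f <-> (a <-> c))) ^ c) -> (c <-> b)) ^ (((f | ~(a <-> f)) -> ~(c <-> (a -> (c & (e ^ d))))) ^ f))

False

Substituting f=True, e=False, d=True, c=False, b=False, a=False:
e -> c = False -> False = True
(e -> c) -> f = True -> True = True
a <-> c = False <-> False = True
f <-> (a <-> c) = True <-> True = True
~(f <-> (a <-> c)) = ~True = False
((e -> c) -> f) & ~(f <-> (a <-> c)) = True & False = False
(((e -> c) -> f) & ~(f <-> (a <-> c))) ^ c = False ^ False = False
c <-> b = False <-> False = True
((((e -> c) -> f) & ~(f <-> (a <-> c))) ^ c) -> (c <-> b) = False -> True = True
~(((((e -> c) -> f) & ~(f <-> (a <-> c))) ^ c) -> (c <-> b)) = ~True = False
a <-> f = False <-> True = False
~(a <-> f) = ~False = True
f | ~(a <-> f) = True | True = True
e ^ d = False ^ True = True
c & (e ^ d) = False & True = False
a -> (c & (e ^ d)) = False -> False = True
c <-> (a -> (c & (e ^ d))) = False <-> True = False
~(c <-> (a -> (c & (e ^ d)))) = ~False = True
(f | ~(a <-> f)) -> ~(c <-> (a -> (c & (e ^ d)))) = True -> True = True
((f | ~(a <-> f)) -> ~(c <-> (a -> (c & (e ^ d))))) ^ f = True ^ True = False
~(((((e -> c) -> f) & ~(f <-> (a <-> c))) ^ c) -> (c <-> b)) ^ (((f | ~(a <-> f)) -> ~(c <-> (a -> (c & (e ^ d))))) ^ f) = False ^ False = False
b ^ (~(((((e -> c) -> f) & ~(f <-> (a <-> c))) ^ c) -> (c <-> b)) ^ (((f | ~(a <-> f)) -> ~(c <-> (a -> (c & (e ^ d))))) ^ f)) = False ^ False = False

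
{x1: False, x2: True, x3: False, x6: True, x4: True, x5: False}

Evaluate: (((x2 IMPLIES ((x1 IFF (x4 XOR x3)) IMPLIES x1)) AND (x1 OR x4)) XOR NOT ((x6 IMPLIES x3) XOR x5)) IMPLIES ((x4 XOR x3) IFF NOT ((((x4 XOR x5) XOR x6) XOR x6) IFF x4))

x4 XOR x3 = True XOR False = True
x1 IFF (x4 XOR x3) = False IFF True = False
(x1 IFF (x4 XOR x3)) IMPLIES x1 = False IMPLIES False = True
x2 IMPLIES ((x1 IFF (x4 XOR x3)) IMPLIES x1) = True IMPLIES True = True
x1 OR x4 = False OR True = True
(x2 IMPLIES ((x1 IFF (x4 XOR x3)) IMPLIES x1)) AND (x1 OR x4) = True AND True = True
x6 IMPLIES x3 = True IMPLIES False = False
(x6 IMPLIES x3) XOR x5 = False XOR False = False
NOT ((x6 IMPLIES x3) XOR x5) = NOT False = True
((x2 IMPLIES ((x1 IFF (x4 XOR x3)) IMPLIES x1)) AND (x1 OR x4)) XOR NOT ((x6 IMPLIES x3) XOR x5) = True XOR True = False
x4 XOR x3 = True XOR False = True
x4 XOR x5 = True XOR False = True
(x4 XOR x5) XOR x6 = True XOR True = False
((x4 XOR x5) XOR x6) XOR x6 = False XOR True = True
(((x4 XOR x5) XOR x6) XOR x6) IFF x4 = True IFF True = True
NOT ((((x4 XOR x5) XOR x6) XOR x6) IFF x4) = NOT True = False
(x4 XOR x3) IFF NOT ((((x4 XOR x5) XOR x6) XOR x6) IFF x4) = True IFF False = False
(((x2 IMPLIES ((x1 IFF (x4 XOR x3)) IMPLIES x1)) AND (x1 OR x4)) XOR NOT ((x6 IMPLIES x3) XOR x5)) IMPLIES ((x4 XOR x3) IFF NOT ((((x4 XOR x5) XOR x6) XOR x6) IFF x4)) = False IMPLIES False = True

True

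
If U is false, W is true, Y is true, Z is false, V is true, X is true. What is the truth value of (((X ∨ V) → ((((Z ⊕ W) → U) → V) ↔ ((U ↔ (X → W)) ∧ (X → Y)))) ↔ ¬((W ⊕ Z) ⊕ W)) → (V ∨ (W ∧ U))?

True

X ∨ V = True ∨ True = True
Z ⊕ W = False ⊕ True = True
(Z ⊕ W) → U = True → False = False
((Z ⊕ W) → U) → V = False → True = True
X → W = True → True = True
U ↔ (X → W) = False ↔ True = False
X → Y = True → True = True
(U ↔ (X → W)) ∧ (X → Y) = False ∧ True = False
(((Z ⊕ W) → U) → V) ↔ ((U ↔ (X → W)) ∧ (X → Y)) = True ↔ False = False
(X ∨ V) → ((((Z ⊕ W) → U) → V) ↔ ((U ↔ (X → W)) ∧ (X → Y))) = True → False = False
W ⊕ Z = True ⊕ False = True
(W ⊕ Z) ⊕ W = True ⊕ True = False
¬((W ⊕ Z) ⊕ W) = ¬False = True
((X ∨ V) → ((((Z ⊕ W) → U) → V) ↔ ((U ↔ (X → W)) ∧ (X → Y)))) ↔ ¬((W ⊕ Z) ⊕ W) = False ↔ True = False
W ∧ U = True ∧ False = False
V ∨ (W ∧ U) = True ∨ False = True
(((X ∨ V) → ((((Z ⊕ W) → U) → V) ↔ ((U ↔ (X → W)) ∧ (X → Y)))) ↔ ¬((W ⊕ Z) ⊕ W)) → (V ∨ (W ∧ U)) = False → True = True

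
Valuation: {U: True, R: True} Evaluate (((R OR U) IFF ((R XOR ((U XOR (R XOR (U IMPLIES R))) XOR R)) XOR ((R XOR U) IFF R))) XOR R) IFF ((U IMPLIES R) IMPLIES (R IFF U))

False

R OR U = True OR True = True
U IMPLIES R = True IMPLIES True = True
R XOR (U IMPLIES R) = True XOR True = False
U XOR (R XOR (U IMPLIES R)) = True XOR False = True
(U XOR (R XOR (U IMPLIES R))) XOR R = True XOR True = False
R XOR ((U XOR (R XOR (U IMPLIES R))) XOR R) = True XOR False = True
R XOR U = True XOR True = False
(R XOR U) IFF R = False IFF True = False
(R XOR ((U XOR (R XOR (U IMPLIES R))) XOR R)) XOR ((R XOR U) IFF R) = True XOR False = True
(R OR U) IFF ((R XOR ((U XOR (R XOR (U IMPLIES R))) XOR R)) XOR ((R XOR U) IFF R)) = True IFF True = True
((R OR U) IFF ((R XOR ((U XOR (R XOR (U IMPLIES R))) XOR R)) XOR ((R XOR U) IFF R))) XOR R = True XOR True = False
U IMPLIES R = True IMPLIES True = True
R IFF U = True IFF True = True
(U IMPLIES R) IMPLIES (R IFF U) = True IMPLIES True = True
(((R OR U) IFF ((R XOR ((U XOR (R XOR (U IMPLIES R))) XOR R)) XOR ((R XOR U) IFF R))) XOR R) IFF ((U IMPLIES R) IMPLIES (R IFF U)) = False IFF True = False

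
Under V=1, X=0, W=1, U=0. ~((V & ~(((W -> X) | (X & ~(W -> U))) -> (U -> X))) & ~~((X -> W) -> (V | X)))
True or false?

W -> X = 1 -> 0 = 0
W -> U = 1 -> 0 = 0
~(W -> U) = ~0 = 1
X & ~(W -> U) = 0 & 1 = 0
(W -> X) | (X & ~(W -> U)) = 0 | 0 = 0
U -> X = 0 -> 0 = 1
((W -> X) | (X & ~(W -> U))) -> (U -> X) = 0 -> 1 = 1
~(((W -> X) | (X & ~(W -> U))) -> (U -> X)) = ~1 = 0
V & ~(((W -> X) | (X & ~(W -> U))) -> (U -> X)) = 1 & 0 = 0
X -> W = 0 -> 1 = 1
V | X = 1 | 0 = 1
(X -> W) -> (V | X) = 1 -> 1 = 1
~((X -> W) -> (V | X)) = ~1 = 0
~~((X -> W) -> (V | X)) = ~0 = 1
(V & ~(((W -> X) | (X & ~(W -> U))) -> (U -> X))) & ~~((X -> W) -> (V | X)) = 0 & 1 = 0
~((V & ~(((W -> X) | (X & ~(W -> U))) -> (U -> X))) & ~~((X -> W) -> (V | X))) = ~0 = 1

1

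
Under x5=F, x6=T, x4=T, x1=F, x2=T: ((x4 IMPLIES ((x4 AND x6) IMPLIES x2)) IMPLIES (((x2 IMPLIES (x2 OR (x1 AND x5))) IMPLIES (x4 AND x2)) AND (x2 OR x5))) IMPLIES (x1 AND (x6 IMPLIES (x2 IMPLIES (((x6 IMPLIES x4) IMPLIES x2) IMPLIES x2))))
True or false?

x4 AND x6 = T AND T = T
(x4 AND x6) IMPLIES x2 = T IMPLIES T = T
x4 IMPLIES ((x4 AND x6) IMPLIES x2) = T IMPLIES T = T
x1 AND x5 = F AND F = F
x2 OR (x1 AND x5) = T OR F = T
x2 IMPLIES (x2 OR (x1 AND x5)) = T IMPLIES T = T
x4 AND x2 = T AND T = T
(x2 IMPLIES (x2 OR (x1 AND x5))) IMPLIES (x4 AND x2) = T IMPLIES T = T
x2 OR x5 = T OR F = T
((x2 IMPLIES (x2 OR (x1 AND x5))) IMPLIES (x4 AND x2)) AND (x2 OR x5) = T AND T = T
(x4 IMPLIES ((x4 AND x6) IMPLIES x2)) IMPLIES (((x2 IMPLIES (x2 OR (x1 AND x5))) IMPLIES (x4 AND x2)) AND (x2 OR x5)) = T IMPLIES T = T
x6 IMPLIES x4 = T IMPLIES T = T
(x6 IMPLIES x4) IMPLIES x2 = T IMPLIES T = T
((x6 IMPLIES x4) IMPLIES x2) IMPLIES x2 = T IMPLIES T = T
x2 IMPLIES (((x6 IMPLIES x4) IMPLIES x2) IMPLIES x2) = T IMPLIES T = T
x6 IMPLIES (x2 IMPLIES (((x6 IMPLIES x4) IMPLIES x2) IMPLIES x2)) = T IMPLIES T = T
x1 AND (x6 IMPLIES (x2 IMPLIES (((x6 IMPLIES x4) IMPLIES x2) IMPLIES x2))) = F AND T = F
((x4 IMPLIES ((x4 AND x6) IMPLIES x2)) IMPLIES (((x2 IMPLIES (x2 OR (x1 AND x5))) IMPLIES (x4 AND x2)) AND (x2 OR x5))) IMPLIES (x1 AND (x6 IMPLIES (x2 IMPLIES (((x6 IMPLIES x4) IMPLIES x2) IMPLIES x2)))) = T IMPLIES F = F

F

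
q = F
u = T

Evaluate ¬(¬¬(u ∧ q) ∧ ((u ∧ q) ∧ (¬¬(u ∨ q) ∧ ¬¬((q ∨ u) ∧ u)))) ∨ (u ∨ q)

u ∧ q = T ∧ F = F
¬(u ∧ q) = ¬F = T
¬¬(u ∧ q) = ¬T = F
u ∧ q = T ∧ F = F
u ∨ q = T ∨ F = T
¬(u ∨ q) = ¬T = F
¬¬(u ∨ q) = ¬F = T
q ∨ u = F ∨ T = T
(q ∨ u) ∧ u = T ∧ T = T
¬((q ∨ u) ∧ u) = ¬T = F
¬¬((q ∨ u) ∧ u) = ¬F = T
¬¬(u ∨ q) ∧ ¬¬((q ∨ u) ∧ u) = T ∧ T = T
(u ∧ q) ∧ (¬¬(u ∨ q) ∧ ¬¬((q ∨ u) ∧ u)) = F ∧ T = F
¬¬(u ∧ q) ∧ ((u ∧ q) ∧ (¬¬(u ∨ q) ∧ ¬¬((q ∨ u) ∧ u))) = F ∧ F = F
¬(¬¬(u ∧ q) ∧ ((u ∧ q) ∧ (¬¬(u ∨ q) ∧ ¬¬((q ∨ u) ∧ u)))) = ¬F = T
u ∨ q = T ∨ F = T
¬(¬¬(u ∧ q) ∧ ((u ∧ q) ∧ (¬¬(u ∨ q) ∧ ¬¬((q ∨ u) ∧ u)))) ∨ (u ∨ q) = T ∨ T = T

T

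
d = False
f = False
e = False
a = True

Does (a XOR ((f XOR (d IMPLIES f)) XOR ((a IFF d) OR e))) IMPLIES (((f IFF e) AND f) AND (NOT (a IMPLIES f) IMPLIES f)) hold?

Substituting d=False, f=False, e=False, a=True:
d IMPLIES f = False IMPLIES False = True
f XOR (d IMPLIES f) = False XOR True = True
a IFF d = True IFF False = False
(a IFF d) OR e = False OR False = False
(f XOR (d IMPLIES f)) XOR ((a IFF d) OR e) = True XOR False = True
a XOR ((f XOR (d IMPLIES f)) XOR ((a IFF d) OR e)) = True XOR True = False
f IFF e = False IFF False = True
(f IFF e) AND f = True AND False = False
a IMPLIES f = True IMPLIES False = False
NOT (a IMPLIES f) = NOT False = True
NOT (a IMPLIES f) IMPLIES f = True IMPLIES False = False
((f IFF e) AND f) AND (NOT (a IMPLIES f) IMPLIES f) = False AND False = False
(a XOR ((f XOR (d IMPLIES f)) XOR ((a IFF d) OR e))) IMPLIES (((f IFF e) AND f) AND (NOT (a IMPLIES f) IMPLIES f)) = False IMPLIES False = True

True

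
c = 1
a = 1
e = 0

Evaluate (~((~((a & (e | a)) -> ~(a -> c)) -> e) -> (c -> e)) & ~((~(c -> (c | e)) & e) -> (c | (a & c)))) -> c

e | a = 0 | 1 = 1
a & (e | a) = 1 & 1 = 1
a -> c = 1 -> 1 = 1
~(a -> c) = ~1 = 0
(a & (e | a)) -> ~(a -> c) = 1 -> 0 = 0
~((a & (e | a)) -> ~(a -> c)) = ~0 = 1
~((a & (e | a)) -> ~(a -> c)) -> e = 1 -> 0 = 0
c -> e = 1 -> 0 = 0
(~((a & (e | a)) -> ~(a -> c)) -> e) -> (c -> e) = 0 -> 0 = 1
~((~((a & (e | a)) -> ~(a -> c)) -> e) -> (c -> e)) = ~1 = 0
c | e = 1 | 0 = 1
c -> (c | e) = 1 -> 1 = 1
~(c -> (c | e)) = ~1 = 0
~(c -> (c | e)) & e = 0 & 0 = 0
a & c = 1 & 1 = 1
c | (a & c) = 1 | 1 = 1
(~(c -> (c | e)) & e) -> (c | (a & c)) = 0 -> 1 = 1
~((~(c -> (c | e)) & e) -> (c | (a & c))) = ~1 = 0
~((~((a & (e | a)) -> ~(a -> c)) -> e) -> (c -> e)) & ~((~(c -> (c | e)) & e) -> (c | (a & c))) = 0 & 0 = 0
(~((~((a & (e | a)) -> ~(a -> c)) -> e) -> (c -> e)) & ~((~(c -> (c | e)) & e) -> (c | (a & c)))) -> c = 0 -> 1 = 1

1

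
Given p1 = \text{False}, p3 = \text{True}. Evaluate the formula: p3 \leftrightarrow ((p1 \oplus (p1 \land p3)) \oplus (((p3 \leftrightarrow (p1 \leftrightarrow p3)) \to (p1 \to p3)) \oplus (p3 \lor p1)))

\text{False}

Substituting p1=\text{False}, p3=\text{True}:
p1 \land p3 = \text{False} \land \text{True} = \text{False}
p1 \oplus (p1 \land p3) = \text{False} \oplus \text{False} = \text{False}
p1 \leftrightarrow p3 = \text{False} \leftrightarrow \text{True} = \text{False}
p3 \leftrightarrow (p1 \leftrightarrow p3) = \text{True} \leftrightarrow \text{False} = \text{False}
p1 \to p3 = \text{False} \to \text{True} = \text{True}
(p3 \leftrightarrow (p1 \leftrightarrow p3)) \to (p1 \to p3) = \text{False} \to \text{True} = \text{True}
p3 \lor p1 = \text{True} \lor \text{False} = \text{True}
((p3 \leftrightarrow (p1 \leftrightarrow p3)) \to (p1 \to p3)) \oplus (p3 \lor p1) = \text{True} \oplus \text{True} = \text{False}
(p1 \oplus (p1 \land p3)) \oplus (((p3 \leftrightarrow (p1 \leftrightarrow p3)) \to (p1 \to p3)) \oplus (p3 \lor p1)) = \text{False} \oplus \text{False} = \text{False}
p3 \leftrightarrow ((p1 \oplus (p1 \land p3)) \oplus (((p3 \leftrightarrow (p1 \leftrightarrow p3)) \to (p1 \to p3)) \oplus (p3 \lor p1))) = \text{True} \leftrightarrow \text{False} = \text{False}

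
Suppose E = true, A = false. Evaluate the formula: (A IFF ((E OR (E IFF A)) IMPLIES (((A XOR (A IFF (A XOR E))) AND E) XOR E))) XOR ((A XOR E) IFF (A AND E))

Substituting E=true, A=false:
E IFF A = true IFF false = false
E OR (E IFF A) = true OR false = true
A XOR E = false XOR true = true
A IFF (A XOR E) = false IFF true = false
A XOR (A IFF (A XOR E)) = false XOR false = false
(A XOR (A IFF (A XOR E))) AND E = false AND true = false
((A XOR (A IFF (A XOR E))) AND E) XOR E = false XOR true = true
(E OR (E IFF A)) IMPLIES (((A XOR (A IFF (A XOR E))) AND E) XOR E) = true IMPLIES true = true
A IFF ((E OR (E IFF A)) IMPLIES (((A XOR (A IFF (A XOR E))) AND E) XOR E)) = false IFF true = false
A XOR E = false XOR true = true
A AND E = false AND true = false
(A XOR E) IFF (A AND E) = true IFF false = false
(A IFF ((E OR (E IFF A)) IMPLIES (((A XOR (A IFF (A XOR E))) AND E) XOR E))) XOR ((A XOR E) IFF (A AND E)) = false XOR false = false

false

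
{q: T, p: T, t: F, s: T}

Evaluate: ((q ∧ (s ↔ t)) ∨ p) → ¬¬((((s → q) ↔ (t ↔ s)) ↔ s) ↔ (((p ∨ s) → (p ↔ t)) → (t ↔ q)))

Substituting q=T, p=T, t=F, s=T:
s ↔ t = T ↔ F = F
q ∧ (s ↔ t) = T ∧ F = F
(q ∧ (s ↔ t)) ∨ p = F ∨ T = T
s → q = T → T = T
t ↔ s = F ↔ T = F
(s → q) ↔ (t ↔ s) = T ↔ F = F
((s → q) ↔ (t ↔ s)) ↔ s = F ↔ T = F
p ∨ s = T ∨ T = T
p ↔ t = T ↔ F = F
(p ∨ s) → (p ↔ t) = T → F = F
t ↔ q = F ↔ T = F
((p ∨ s) → (p ↔ t)) → (t ↔ q) = F → F = T
(((s → q) ↔ (t ↔ s)) ↔ s) ↔ (((p ∨ s) → (p ↔ t)) → (t ↔ q)) = F ↔ T = F
¬((((s → q) ↔ (t ↔ s)) ↔ s) ↔ (((p ∨ s) → (p ↔ t)) → (t ↔ q))) = ¬F = T
¬¬((((s → q) ↔ (t ↔ s)) ↔ s) ↔ (((p ∨ s) → (p ↔ t)) → (t ↔ q))) = ¬T = F
((q ∧ (s ↔ t)) ∨ p) → ¬¬((((s → q) ↔ (t ↔ s)) ↔ s) ↔ (((p ∨ s) → (p ↔ t)) → (t ↔ q))) = T → F = F

F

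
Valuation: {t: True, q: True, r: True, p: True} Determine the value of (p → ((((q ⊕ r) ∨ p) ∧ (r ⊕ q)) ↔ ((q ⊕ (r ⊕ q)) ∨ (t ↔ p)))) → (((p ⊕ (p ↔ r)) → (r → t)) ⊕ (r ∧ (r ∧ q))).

True

q ⊕ r = True ⊕ True = False
(q ⊕ r) ∨ p = False ∨ True = True
r ⊕ q = True ⊕ True = False
((q ⊕ r) ∨ p) ∧ (r ⊕ q) = True ∧ False = False
r ⊕ q = True ⊕ True = False
q ⊕ (r ⊕ q) = True ⊕ False = True
t ↔ p = True ↔ True = True
(q ⊕ (r ⊕ q)) ∨ (t ↔ p) = True ∨ True = True
(((q ⊕ r) ∨ p) ∧ (r ⊕ q)) ↔ ((q ⊕ (r ⊕ q)) ∨ (t ↔ p)) = False ↔ True = False
p → ((((q ⊕ r) ∨ p) ∧ (r ⊕ q)) ↔ ((q ⊕ (r ⊕ q)) ∨ (t ↔ p))) = True → False = False
p ↔ r = True ↔ True = True
p ⊕ (p ↔ r) = True ⊕ True = False
r → t = True → True = True
(p ⊕ (p ↔ r)) → (r → t) = False → True = True
r ∧ q = True ∧ True = True
r ∧ (r ∧ q) = True ∧ True = True
((p ⊕ (p ↔ r)) → (r → t)) ⊕ (r ∧ (r ∧ q)) = True ⊕ True = False
(p → ((((q ⊕ r) ∨ p) ∧ (r ⊕ q)) ↔ ((q ⊕ (r ⊕ q)) ∨ (t ↔ p)))) → (((p ⊕ (p ↔ r)) → (r → t)) ⊕ (r ∧ (r ∧ q))) = False → False = True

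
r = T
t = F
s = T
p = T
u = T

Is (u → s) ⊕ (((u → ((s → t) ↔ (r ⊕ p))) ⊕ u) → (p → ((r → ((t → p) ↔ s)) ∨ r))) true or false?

F

Substituting r=T, t=F, s=T, p=T, u=T:
u → s = T → T = T
s → t = T → F = F
r ⊕ p = T ⊕ T = F
(s → t) ↔ (r ⊕ p) = F ↔ F = T
u → ((s → t) ↔ (r ⊕ p)) = T → T = T
(u → ((s → t) ↔ (r ⊕ p))) ⊕ u = T ⊕ T = F
t → p = F → T = T
(t → p) ↔ s = T ↔ T = T
r → ((t → p) ↔ s) = T → T = T
(r → ((t → p) ↔ s)) ∨ r = T ∨ T = T
p → ((r → ((t → p) ↔ s)) ∨ r) = T → T = T
((u → ((s → t) ↔ (r ⊕ p))) ⊕ u) → (p → ((r → ((t → p) ↔ s)) ∨ r)) = F → T = T
(u → s) ⊕ (((u → ((s → t) ↔ (r ⊕ p))) ⊕ u) → (p → ((r → ((t → p) ↔ s)) ∨ r))) = T ⊕ T = F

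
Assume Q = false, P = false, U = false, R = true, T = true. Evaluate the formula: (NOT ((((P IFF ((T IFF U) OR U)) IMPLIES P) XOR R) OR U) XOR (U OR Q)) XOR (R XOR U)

T IFF U = true IFF false = false
(T IFF U) OR U = false OR false = false
P IFF ((T IFF U) OR U) = false IFF false = true
(P IFF ((T IFF U) OR U)) IMPLIES P = true IMPLIES false = false
((P IFF ((T IFF U) OR U)) IMPLIES P) XOR R = false XOR true = true
(((P IFF ((T IFF U) OR U)) IMPLIES P) XOR R) OR U = true OR false = true
NOT ((((P IFF ((T IFF U) OR U)) IMPLIES P) XOR R) OR U) = NOT true = false
U OR Q = false OR false = false
NOT ((((P IFF ((T IFF U) OR U)) IMPLIES P) XOR R) OR U) XOR (U OR Q) = false XOR false = false
R XOR U = true XOR false = true
(NOT ((((P IFF ((T IFF U) OR U)) IMPLIES P) XOR R) OR U) XOR (U OR Q)) XOR (R XOR U) = false XOR true = true

true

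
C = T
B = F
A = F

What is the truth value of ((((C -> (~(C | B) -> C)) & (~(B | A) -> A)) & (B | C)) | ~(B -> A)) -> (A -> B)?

T

Substituting C=T, B=F, A=F:
C | B = T | F = T
~(C | B) = ~T = F
~(C | B) -> C = F -> T = T
C -> (~(C | B) -> C) = T -> T = T
B | A = F | F = F
~(B | A) = ~F = T
~(B | A) -> A = T -> F = F
(C -> (~(C | B) -> C)) & (~(B | A) -> A) = T & F = F
B | C = F | T = T
((C -> (~(C | B) -> C)) & (~(B | A) -> A)) & (B | C) = F & T = F
B -> A = F -> F = T
~(B -> A) = ~T = F
(((C -> (~(C | B) -> C)) & (~(B | A) -> A)) & (B | C)) | ~(B -> A) = F | F = F
A -> B = F -> F = T
((((C -> (~(C | B) -> C)) & (~(B | A) -> A)) & (B | C)) | ~(B -> A)) -> (A -> B) = F -> T = T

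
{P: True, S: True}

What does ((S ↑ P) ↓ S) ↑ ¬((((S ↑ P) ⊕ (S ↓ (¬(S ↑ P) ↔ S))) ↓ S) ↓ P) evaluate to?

True

S ↑ P = True ↑ True = False
(S ↑ P) ↓ S = False ↓ True = False
S ↑ P = True ↑ True = False
S ↑ P = True ↑ True = False
¬(S ↑ P) = ¬False = True
¬(S ↑ P) ↔ S = True ↔ True = True
S ↓ (¬(S ↑ P) ↔ S) = True ↓ True = False
(S ↑ P) ⊕ (S ↓ (¬(S ↑ P) ↔ S)) = False ⊕ False = False
((S ↑ P) ⊕ (S ↓ (¬(S ↑ P) ↔ S))) ↓ S = False ↓ True = False
(((S ↑ P) ⊕ (S ↓ (¬(S ↑ P) ↔ S))) ↓ S) ↓ P = False ↓ True = False
¬((((S ↑ P) ⊕ (S ↓ (¬(S ↑ P) ↔ S))) ↓ S) ↓ P) = ¬False = True
((S ↑ P) ↓ S) ↑ ¬((((S ↑ P) ⊕ (S ↓ (¬(S ↑ P) ↔ S))) ↓ S) ↓ P) = False ↑ True = True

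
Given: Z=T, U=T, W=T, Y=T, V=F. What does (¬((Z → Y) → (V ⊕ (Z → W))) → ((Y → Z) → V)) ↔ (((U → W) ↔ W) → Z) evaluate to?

T

Z → Y = T → T = T
Z → W = T → T = T
V ⊕ (Z → W) = F ⊕ T = T
(Z → Y) → (V ⊕ (Z → W)) = T → T = T
¬((Z → Y) → (V ⊕ (Z → W))) = ¬T = F
Y → Z = T → T = T
(Y → Z) → V = T → F = F
¬((Z → Y) → (V ⊕ (Z → W))) → ((Y → Z) → V) = F → F = T
U → W = T → T = T
(U → W) ↔ W = T ↔ T = T
((U → W) ↔ W) → Z = T → T = T
(¬((Z → Y) → (V ⊕ (Z → W))) → ((Y → Z) → V)) ↔ (((U → W) ↔ W) → Z) = T ↔ T = T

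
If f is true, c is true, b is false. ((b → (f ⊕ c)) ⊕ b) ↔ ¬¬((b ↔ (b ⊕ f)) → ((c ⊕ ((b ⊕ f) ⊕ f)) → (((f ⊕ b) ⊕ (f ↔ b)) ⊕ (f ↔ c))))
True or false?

Substituting f=T, c=T, b=F:
f ⊕ c = T ⊕ T = F
b → (f ⊕ c) = F → F = T
(b → (f ⊕ c)) ⊕ b = T ⊕ F = T
b ⊕ f = F ⊕ T = T
b ↔ (b ⊕ f) = F ↔ T = F
b ⊕ f = F ⊕ T = T
(b ⊕ f) ⊕ f = T ⊕ T = F
c ⊕ ((b ⊕ f) ⊕ f) = T ⊕ F = T
f ⊕ b = T ⊕ F = T
f ↔ b = T ↔ F = F
(f ⊕ b) ⊕ (f ↔ b) = T ⊕ F = T
f ↔ c = T ↔ T = T
((f ⊕ b) ⊕ (f ↔ b)) ⊕ (f ↔ c) = T ⊕ T = F
(c ⊕ ((b ⊕ f) ⊕ f)) → (((f ⊕ b) ⊕ (f ↔ b)) ⊕ (f ↔ c)) = T → F = F
(b ↔ (b ⊕ f)) → ((c ⊕ ((b ⊕ f) ⊕ f)) → (((f ⊕ b) ⊕ (f ↔ b)) ⊕ (f ↔ c))) = F → F = T
¬((b ↔ (b ⊕ f)) → ((c ⊕ ((b ⊕ f) ⊕ f)) → (((f ⊕ b) ⊕ (f ↔ b)) ⊕ (f ↔ c)))) = ¬T = F
¬¬((b ↔ (b ⊕ f)) → ((c ⊕ ((b ⊕ f) ⊕ f)) → (((f ⊕ b) ⊕ (f ↔ b)) ⊕ (f ↔ c)))) = ¬F = T
((b → (f ⊕ c)) ⊕ b) ↔ ¬¬((b ↔ (b ⊕ f)) → ((c ⊕ ((b ⊕ f) ⊕ f)) → (((f ⊕ b) ⊕ (f ↔ b)) ⊕ (f ↔ c)))) = T ↔ T = T

T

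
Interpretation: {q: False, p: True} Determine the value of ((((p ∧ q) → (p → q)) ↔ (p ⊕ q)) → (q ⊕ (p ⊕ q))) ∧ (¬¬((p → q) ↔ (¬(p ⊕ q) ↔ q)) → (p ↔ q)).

True

p ∧ q = True ∧ False = False
p → q = True → False = False
(p ∧ q) → (p → q) = False → False = True
p ⊕ q = True ⊕ False = True
((p ∧ q) → (p → q)) ↔ (p ⊕ q) = True ↔ True = True
p ⊕ q = True ⊕ False = True
q ⊕ (p ⊕ q) = False ⊕ True = True
(((p ∧ q) → (p → q)) ↔ (p ⊕ q)) → (q ⊕ (p ⊕ q)) = True → True = True
p → q = True → False = False
p ⊕ q = True ⊕ False = True
¬(p ⊕ q) = ¬True = False
¬(p ⊕ q) ↔ q = False ↔ False = True
(p → q) ↔ (¬(p ⊕ q) ↔ q) = False ↔ True = False
¬((p → q) ↔ (¬(p ⊕ q) ↔ q)) = ¬False = True
¬¬((p → q) ↔ (¬(p ⊕ q) ↔ q)) = ¬True = False
p ↔ q = True ↔ False = False
¬¬((p → q) ↔ (¬(p ⊕ q) ↔ q)) → (p ↔ q) = False → False = True
((((p ∧ q) → (p → q)) ↔ (p ⊕ q)) → (q ⊕ (p ⊕ q))) ∧ (¬¬((p → q) ↔ (¬(p ⊕ q) ↔ q)) → (p ↔ q)) = True ∧ True = True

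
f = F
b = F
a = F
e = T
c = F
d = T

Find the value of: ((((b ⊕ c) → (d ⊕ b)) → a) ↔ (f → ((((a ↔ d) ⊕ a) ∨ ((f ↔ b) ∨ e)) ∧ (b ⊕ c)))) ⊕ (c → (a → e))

T

b ⊕ c = F ⊕ F = F
d ⊕ b = T ⊕ F = T
(b ⊕ c) → (d ⊕ b) = F → T = T
((b ⊕ c) → (d ⊕ b)) → a = T → F = F
a ↔ d = F ↔ T = F
(a ↔ d) ⊕ a = F ⊕ F = F
f ↔ b = F ↔ F = T
(f ↔ b) ∨ e = T ∨ T = T
((a ↔ d) ⊕ a) ∨ ((f ↔ b) ∨ e) = F ∨ T = T
b ⊕ c = F ⊕ F = F
(((a ↔ d) ⊕ a) ∨ ((f ↔ b) ∨ e)) ∧ (b ⊕ c) = T ∧ F = F
f → ((((a ↔ d) ⊕ a) ∨ ((f ↔ b) ∨ e)) ∧ (b ⊕ c)) = F → F = T
(((b ⊕ c) → (d ⊕ b)) → a) ↔ (f → ((((a ↔ d) ⊕ a) ∨ ((f ↔ b) ∨ e)) ∧ (b ⊕ c))) = F ↔ T = F
a → e = F → T = T
c → (a → e) = F → T = T
((((b ⊕ c) → (d ⊕ b)) → a) ↔ (f → ((((a ↔ d) ⊕ a) ∨ ((f ↔ b) ∨ e)) ∧ (b ⊕ c)))) ⊕ (c → (a → e)) = F ⊕ T = T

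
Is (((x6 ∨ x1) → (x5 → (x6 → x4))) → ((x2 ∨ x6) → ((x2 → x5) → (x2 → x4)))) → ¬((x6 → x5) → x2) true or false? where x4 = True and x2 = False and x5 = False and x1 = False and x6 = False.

True

x6 ∨ x1 = False ∨ False = False
x6 → x4 = False → True = True
x5 → (x6 → x4) = False → True = True
(x6 ∨ x1) → (x5 → (x6 → x4)) = False → True = True
x2 ∨ x6 = False ∨ False = False
x2 → x5 = False → False = True
x2 → x4 = False → True = True
(x2 → x5) → (x2 → x4) = True → True = True
(x2 ∨ x6) → ((x2 → x5) → (x2 → x4)) = False → True = True
((x6 ∨ x1) → (x5 → (x6 → x4))) → ((x2 ∨ x6) → ((x2 → x5) → (x2 → x4))) = True → True = True
x6 → x5 = False → False = True
(x6 → x5) → x2 = True → False = False
¬((x6 → x5) → x2) = ¬False = True
(((x6 ∨ x1) → (x5 → (x6 → x4))) → ((x2 ∨ x6) → ((x2 → x5) → (x2 → x4)))) → ¬((x6 → x5) → x2) = True → True = True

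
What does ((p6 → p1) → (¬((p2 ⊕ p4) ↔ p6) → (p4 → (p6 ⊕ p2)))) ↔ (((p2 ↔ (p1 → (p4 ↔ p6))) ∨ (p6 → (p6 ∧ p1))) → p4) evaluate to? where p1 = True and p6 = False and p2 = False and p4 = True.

False

p6 → p1 = False → True = True
p2 ⊕ p4 = False ⊕ True = True
(p2 ⊕ p4) ↔ p6 = True ↔ False = False
¬((p2 ⊕ p4) ↔ p6) = ¬False = True
p6 ⊕ p2 = False ⊕ False = False
p4 → (p6 ⊕ p2) = True → False = False
¬((p2 ⊕ p4) ↔ p6) → (p4 → (p6 ⊕ p2)) = True → False = False
(p6 → p1) → (¬((p2 ⊕ p4) ↔ p6) → (p4 → (p6 ⊕ p2))) = True → False = False
p4 ↔ p6 = True ↔ False = False
p1 → (p4 ↔ p6) = True → False = False
p2 ↔ (p1 → (p4 ↔ p6)) = False ↔ False = True
p6 ∧ p1 = False ∧ True = False
p6 → (p6 ∧ p1) = False → False = True
(p2 ↔ (p1 → (p4 ↔ p6))) ∨ (p6 → (p6 ∧ p1)) = True ∨ True = True
((p2 ↔ (p1 → (p4 ↔ p6))) ∨ (p6 → (p6 ∧ p1))) → p4 = True → True = True
((p6 → p1) → (¬((p2 ⊕ p4) ↔ p6) → (p4 → (p6 ⊕ p2)))) ↔ (((p2 ↔ (p1 → (p4 ↔ p6))) ∨ (p6 → (p6 ∧ p1))) → p4) = False ↔ True = False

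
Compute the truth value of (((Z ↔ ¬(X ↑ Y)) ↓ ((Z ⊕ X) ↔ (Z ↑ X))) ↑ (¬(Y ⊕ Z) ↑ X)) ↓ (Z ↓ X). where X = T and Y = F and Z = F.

X ↑ Y = T ↑ F = T
¬(X ↑ Y) = ¬T = F
Z ↔ ¬(X ↑ Y) = F ↔ F = T
Z ⊕ X = F ⊕ T = T
Z ↑ X = F ↑ T = T
(Z ⊕ X) ↔ (Z ↑ X) = T ↔ T = T
(Z ↔ ¬(X ↑ Y)) ↓ ((Z ⊕ X) ↔ (Z ↑ X)) = T ↓ T = F
Y ⊕ Z = F ⊕ F = F
¬(Y ⊕ Z) = ¬F = T
¬(Y ⊕ Z) ↑ X = T ↑ T = F
((Z ↔ ¬(X ↑ Y)) ↓ ((Z ⊕ X) ↔ (Z ↑ X))) ↑ (¬(Y ⊕ Z) ↑ X) = F ↑ F = T
Z ↓ X = F ↓ T = F
(((Z ↔ ¬(X ↑ Y)) ↓ ((Z ⊕ X) ↔ (Z ↑ X))) ↑ (¬(Y ⊕ Z) ↑ X)) ↓ (Z ↓ X) = T ↓ F = F

F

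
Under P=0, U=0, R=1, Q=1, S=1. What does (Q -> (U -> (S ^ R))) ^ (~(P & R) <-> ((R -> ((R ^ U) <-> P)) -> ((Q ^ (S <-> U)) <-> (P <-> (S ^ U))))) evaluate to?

0

S ^ R = 1 ^ 1 = 0
U -> (S ^ R) = 0 -> 0 = 1
Q -> (U -> (S ^ R)) = 1 -> 1 = 1
P & R = 0 & 1 = 0
~(P & R) = ~0 = 1
R ^ U = 1 ^ 0 = 1
(R ^ U) <-> P = 1 <-> 0 = 0
R -> ((R ^ U) <-> P) = 1 -> 0 = 0
S <-> U = 1 <-> 0 = 0
Q ^ (S <-> U) = 1 ^ 0 = 1
S ^ U = 1 ^ 0 = 1
P <-> (S ^ U) = 0 <-> 1 = 0
(Q ^ (S <-> U)) <-> (P <-> (S ^ U)) = 1 <-> 0 = 0
(R -> ((R ^ U) <-> P)) -> ((Q ^ (S <-> U)) <-> (P <-> (S ^ U))) = 0 -> 0 = 1
~(P & R) <-> ((R -> ((R ^ U) <-> P)) -> ((Q ^ (S <-> U)) <-> (P <-> (S ^ U)))) = 1 <-> 1 = 1
(Q -> (U -> (S ^ R))) ^ (~(P & R) <-> ((R -> ((R ^ U) <-> P)) -> ((Q ^ (S <-> U)) <-> (P <-> (S ^ U))))) = 1 ^ 1 = 0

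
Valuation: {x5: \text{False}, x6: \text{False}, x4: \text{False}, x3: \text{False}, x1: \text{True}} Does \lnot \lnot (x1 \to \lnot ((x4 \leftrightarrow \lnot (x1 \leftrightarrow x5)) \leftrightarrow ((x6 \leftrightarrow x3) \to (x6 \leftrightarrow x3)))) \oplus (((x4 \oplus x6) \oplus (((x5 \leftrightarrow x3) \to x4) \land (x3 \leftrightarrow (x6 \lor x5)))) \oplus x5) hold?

\text{True}

x1 \leftrightarrow x5 = \text{True} \leftrightarrow \text{False} = \text{False}
\lnot (x1 \leftrightarrow x5) = \lnot \text{False} = \text{True}
x4 \leftrightarrow \lnot (x1 \leftrightarrow x5) = \text{False} \leftrightarrow \text{True} = \text{False}
x6 \leftrightarrow x3 = \text{False} \leftrightarrow \text{False} = \text{True}
x6 \leftrightarrow x3 = \text{False} \leftrightarrow \text{False} = \text{True}
(x6 \leftrightarrow x3) \to (x6 \leftrightarrow x3) = \text{True} \to \text{True} = \text{True}
(x4 \leftrightarrow \lnot (x1 \leftrightarrow x5)) \leftrightarrow ((x6 \leftrightarrow x3) \to (x6 \leftrightarrow x3)) = \text{False} \leftrightarrow \text{True} = \text{False}
\lnot ((x4 \leftrightarrow \lnot (x1 \leftrightarrow x5)) \leftrightarrow ((x6 \leftrightarrow x3) \to (x6 \leftrightarrow x3))) = \lnot \text{False} = \text{True}
x1 \to \lnot ((x4 \leftrightarrow \lnot (x1 \leftrightarrow x5)) \leftrightarrow ((x6 \leftrightarrow x3) \to (x6 \leftrightarrow x3))) = \text{True} \to \text{True} = \text{True}
\lnot (x1 \to \lnot ((x4 \leftrightarrow \lnot (x1 \leftrightarrow x5)) \leftrightarrow ((x6 \leftrightarrow x3) \to (x6 \leftrightarrow x3)))) = \lnot \text{True} = \text{False}
\lnot \lnot (x1 \to \lnot ((x4 \leftrightarrow \lnot (x1 \leftrightarrow x5)) \leftrightarrow ((x6 \leftrightarrow x3) \to (x6 \leftrightarrow x3)))) = \lnot \text{False} = \text{True}
x4 \oplus x6 = \text{False} \oplus \text{False} = \text{False}
x5 \leftrightarrow x3 = \text{False} \leftrightarrow \text{False} = \text{True}
(x5 \leftrightarrow x3) \to x4 = \text{True} \to \text{False} = \text{False}
x6 \lor x5 = \text{False} \lor \text{False} = \text{False}
x3 \leftrightarrow (x6 \lor x5) = \text{False} \leftrightarrow \text{False} = \text{True}
((x5 \leftrightarrow x3) \to x4) \land (x3 \leftrightarrow (x6 \lor x5)) = \text{False} \land \text{True} = \text{False}
(x4 \oplus x6) \oplus (((x5 \leftrightarrow x3) \to x4) \land (x3 \leftrightarrow (x6 \lor x5))) = \text{False} \oplus \text{False} = \text{False}
((x4 \oplus x6) \oplus (((x5 \leftrightarrow x3) \to x4) \land (x3 \leftrightarrow (x6 \lor x5)))) \oplus x5 = \text{False} \oplus \text{False} = \text{False}
\lnot \lnot (x1 \to \lnot ((x4 \leftrightarrow \lnot (x1 \leftrightarrow x5)) \leftrightarrow ((x6 \leftrightarrow x3) \to (x6 \leftrightarrow x3)))) \oplus (((x4 \oplus x6) \oplus (((x5 \leftrightarrow x3) \to x4) \land (x3 \leftrightarrow (x6 \lor x5)))) \oplus x5) = \text{True} \oplus \text{False} = \text{True}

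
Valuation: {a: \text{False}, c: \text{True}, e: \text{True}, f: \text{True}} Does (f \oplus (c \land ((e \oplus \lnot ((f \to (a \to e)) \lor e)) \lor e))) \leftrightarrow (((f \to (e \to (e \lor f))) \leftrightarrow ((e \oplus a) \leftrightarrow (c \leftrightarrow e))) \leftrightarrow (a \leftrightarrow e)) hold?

Substituting a=\text{False}, c=\text{True}, e=\text{True}, f=\text{True}:
a \to e = \text{False} \to \text{True} = \text{True}
f \to (a \to e) = \text{True} \to \text{True} = \text{True}
(f \to (a \to e)) \lor e = \text{True} \lor \text{True} = \text{True}
\lnot ((f \to (a \to e)) \lor e) = \lnot \text{True} = \text{False}
e \oplus \lnot ((f \to (a \to e)) \lor e) = \text{True} \oplus \text{False} = \text{True}
(e \oplus \lnot ((f \to (a \to e)) \lor e)) \lor e = \text{True} \lor \text{True} = \text{True}
c \land ((e \oplus \lnot ((f \to (a \to e)) \lor e)) \lor e) = \text{True} \land \text{True} = \text{True}
f \oplus (c \land ((e \oplus \lnot ((f \to (a \to e)) \lor e)) \lor e)) = \text{True} \oplus \text{True} = \text{False}
e \lor f = \text{True} \lor \text{True} = \text{True}
e \to (e \lor f) = \text{True} \to \text{True} = \text{True}
f \to (e \to (e \lor f)) = \text{True} \to \text{True} = \text{True}
e \oplus a = \text{True} \oplus \text{False} = \text{True}
c \leftrightarrow e = \text{True} \leftrightarrow \text{True} = \text{True}
(e \oplus a) \leftrightarrow (c \leftrightarrow e) = \text{True} \leftrightarrow \text{True} = \text{True}
(f \to (e \to (e \lor f))) \leftrightarrow ((e \oplus a) \leftrightarrow (c \leftrightarrow e)) = \text{True} \leftrightarrow \text{True} = \text{True}
a \leftrightarrow e = \text{False} \leftrightarrow \text{True} = \text{False}
((f \to (e \to (e \lor f))) \leftrightarrow ((e \oplus a) \leftrightarrow (c \leftrightarrow e))) \leftrightarrow (a \leftrightarrow e) = \text{True} \leftrightarrow \text{False} = \text{False}
(f \oplus (c \land ((e \oplus \lnot ((f \to (a \to e)) \lor e)) \lor e))) \leftrightarrow (((f \to (e \to (e \lor f))) \leftrightarrow ((e \oplus a) \leftrightarrow (c \leftrightarrow e))) \leftrightarrow (a \leftrightarrow e)) = \text{False} \leftrightarrow \text{False} = \text{True}

\text{True}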